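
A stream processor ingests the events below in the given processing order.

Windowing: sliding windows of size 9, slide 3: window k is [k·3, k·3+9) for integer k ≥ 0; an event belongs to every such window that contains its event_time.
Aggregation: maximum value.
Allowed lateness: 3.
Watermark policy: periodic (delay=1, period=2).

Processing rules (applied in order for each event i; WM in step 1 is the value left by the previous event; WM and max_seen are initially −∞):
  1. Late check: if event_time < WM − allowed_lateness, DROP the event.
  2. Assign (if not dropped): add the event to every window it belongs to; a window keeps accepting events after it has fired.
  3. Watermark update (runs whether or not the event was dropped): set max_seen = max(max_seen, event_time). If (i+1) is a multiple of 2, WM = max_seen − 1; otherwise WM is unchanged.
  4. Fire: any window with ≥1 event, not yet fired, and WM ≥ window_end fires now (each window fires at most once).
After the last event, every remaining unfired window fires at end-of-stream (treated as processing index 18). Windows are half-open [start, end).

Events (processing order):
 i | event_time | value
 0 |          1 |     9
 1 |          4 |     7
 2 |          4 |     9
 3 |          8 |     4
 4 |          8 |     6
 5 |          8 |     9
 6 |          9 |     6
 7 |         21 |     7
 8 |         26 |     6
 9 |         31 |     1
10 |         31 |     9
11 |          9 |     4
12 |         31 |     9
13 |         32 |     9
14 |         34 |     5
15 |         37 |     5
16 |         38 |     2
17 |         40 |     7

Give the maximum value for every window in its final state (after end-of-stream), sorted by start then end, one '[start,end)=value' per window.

[0,9)=9 [3,12)=9 [6,15)=9 [9,18)=6 [15,24)=7 [18,27)=7 [21,30)=7 [24,33)=9 [27,36)=9 [30,39)=9 [33,42)=7 [36,45)=7 [39,48)=7

i=0 t=1 v=9: → [0,9); WM=−∞
i=1 t=4 v=7: → [3,12),[0,9); WM=3
i=2 t=4 v=9: → [3,12),[0,9); WM=3
i=3 t=8 v=4: → [6,15),[3,12),[0,9); WM=7
i=4 t=8 v=6: → [6,15),[3,12),[0,9); WM=7
i=5 t=8 v=9: → [6,15),[3,12),[0,9); WM=7
i=6 t=9 v=6: → [9,18),[6,15),[3,12); WM=7
i=7 t=21 v=7: → [21,30),[18,27),[15,24); WM=20; [0,9) fires=9 [3,12) fires=9 [6,15) fires=9 [9,18) fires=6
i=8 t=26 v=6: → [24,33),[21,30),[18,27); WM=20
i=9 t=31 v=1: → [30,39),[27,36),[24,33); WM=30; [15,24) fires=7 [18,27) fires=7 [21,30) fires=7
i=10 t=31 v=9: → [30,39),[27,36),[24,33); WM=30
i=11 t=9 v=4: DROP (t<30-3); WM=30
i=12 t=31 v=9: → [30,39),[27,36),[24,33); WM=30
i=13 t=32 v=9: → [30,39),[27,36),[24,33); WM=31
i=14 t=34 v=5: → [33,42),[30,39),[27,36); WM=31
i=15 t=37 v=5: → [36,45),[33,42),[30,39); WM=36; [24,33) fires=9 [27,36) fires=9
i=16 t=38 v=2: → [36,45),[33,42),[30,39); WM=36
i=17 t=40 v=7: → [39,48),[36,45),[33,42); WM=39; [30,39) fires=9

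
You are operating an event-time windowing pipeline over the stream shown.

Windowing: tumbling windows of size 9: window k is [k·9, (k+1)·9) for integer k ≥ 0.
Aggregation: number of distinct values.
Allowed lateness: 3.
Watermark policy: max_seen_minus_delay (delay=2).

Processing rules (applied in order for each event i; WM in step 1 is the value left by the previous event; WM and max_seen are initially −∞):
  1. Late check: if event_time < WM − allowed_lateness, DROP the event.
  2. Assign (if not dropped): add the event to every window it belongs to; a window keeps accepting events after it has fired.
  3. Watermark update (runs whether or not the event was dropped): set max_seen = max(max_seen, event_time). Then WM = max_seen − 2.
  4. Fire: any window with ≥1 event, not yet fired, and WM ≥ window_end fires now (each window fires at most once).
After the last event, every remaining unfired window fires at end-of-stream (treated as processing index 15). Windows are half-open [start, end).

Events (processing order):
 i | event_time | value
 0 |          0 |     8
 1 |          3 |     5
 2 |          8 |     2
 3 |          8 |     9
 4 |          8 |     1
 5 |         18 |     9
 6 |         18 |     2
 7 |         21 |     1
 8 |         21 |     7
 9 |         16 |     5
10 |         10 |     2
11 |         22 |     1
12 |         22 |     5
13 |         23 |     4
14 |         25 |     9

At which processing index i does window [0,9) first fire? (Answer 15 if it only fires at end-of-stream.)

5

i=0 t=0 v=8: → [0,9); WM=-2
i=1 t=3 v=5: → [0,9); WM=1
i=2 t=8 v=2: → [0,9); WM=6
i=3 t=8 v=9: → [0,9); WM=6
i=4 t=8 v=1: → [0,9); WM=6
i=5 t=18 v=9: → [18,27); WM=16; [0,9) fires=5
i=6 t=18 v=2: → [18,27); WM=16
i=7 t=21 v=1: → [18,27); WM=19
i=8 t=21 v=7: → [18,27); WM=19
i=9 t=16 v=5: → [9,18); WM=19; [9,18) fires=1
i=10 t=10 v=2: DROP (t<19-3); WM=19
i=11 t=22 v=1: → [18,27); WM=20
i=12 t=22 v=5: → [18,27); WM=20
i=13 t=23 v=4: → [18,27); WM=21
i=14 t=25 v=9: → [18,27); WM=23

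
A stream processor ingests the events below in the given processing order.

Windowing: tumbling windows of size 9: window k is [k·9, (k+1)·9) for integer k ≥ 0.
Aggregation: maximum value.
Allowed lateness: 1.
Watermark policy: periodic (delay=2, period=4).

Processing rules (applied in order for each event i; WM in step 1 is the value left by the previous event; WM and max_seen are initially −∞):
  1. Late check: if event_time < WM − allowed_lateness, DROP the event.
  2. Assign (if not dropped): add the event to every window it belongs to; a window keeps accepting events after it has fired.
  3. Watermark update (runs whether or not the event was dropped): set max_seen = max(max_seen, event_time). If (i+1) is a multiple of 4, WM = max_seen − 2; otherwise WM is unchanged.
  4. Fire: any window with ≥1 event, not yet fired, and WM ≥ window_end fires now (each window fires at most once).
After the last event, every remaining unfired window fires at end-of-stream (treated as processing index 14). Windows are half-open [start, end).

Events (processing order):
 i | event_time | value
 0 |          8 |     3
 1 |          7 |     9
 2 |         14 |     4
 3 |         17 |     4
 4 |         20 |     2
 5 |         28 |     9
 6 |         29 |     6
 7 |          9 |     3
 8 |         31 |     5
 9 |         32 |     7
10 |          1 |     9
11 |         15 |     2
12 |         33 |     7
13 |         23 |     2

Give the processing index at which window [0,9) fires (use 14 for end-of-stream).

i=0 t=8 v=3: → [0,9); WM=−∞
i=1 t=7 v=9: → [0,9); WM=−∞
i=2 t=14 v=4: → [9,18); WM=−∞
i=3 t=17 v=4: → [9,18); WM=15; [0,9) fires=9
i=4 t=20 v=2: → [18,27); WM=15
i=5 t=28 v=9: → [27,36); WM=15
i=6 t=29 v=6: → [27,36); WM=15
i=7 t=9 v=3: DROP (t<15-1); WM=27; [9,18) fires=4 [18,27) fires=2
i=8 t=31 v=5: → [27,36); WM=27
i=9 t=32 v=7: → [27,36); WM=27
i=10 t=1 v=9: DROP (t<27-1); WM=27
i=11 t=15 v=2: DROP (t<27-1); WM=30
i=12 t=33 v=7: → [27,36); WM=30
i=13 t=23 v=2: DROP (t<30-1); WM=30

3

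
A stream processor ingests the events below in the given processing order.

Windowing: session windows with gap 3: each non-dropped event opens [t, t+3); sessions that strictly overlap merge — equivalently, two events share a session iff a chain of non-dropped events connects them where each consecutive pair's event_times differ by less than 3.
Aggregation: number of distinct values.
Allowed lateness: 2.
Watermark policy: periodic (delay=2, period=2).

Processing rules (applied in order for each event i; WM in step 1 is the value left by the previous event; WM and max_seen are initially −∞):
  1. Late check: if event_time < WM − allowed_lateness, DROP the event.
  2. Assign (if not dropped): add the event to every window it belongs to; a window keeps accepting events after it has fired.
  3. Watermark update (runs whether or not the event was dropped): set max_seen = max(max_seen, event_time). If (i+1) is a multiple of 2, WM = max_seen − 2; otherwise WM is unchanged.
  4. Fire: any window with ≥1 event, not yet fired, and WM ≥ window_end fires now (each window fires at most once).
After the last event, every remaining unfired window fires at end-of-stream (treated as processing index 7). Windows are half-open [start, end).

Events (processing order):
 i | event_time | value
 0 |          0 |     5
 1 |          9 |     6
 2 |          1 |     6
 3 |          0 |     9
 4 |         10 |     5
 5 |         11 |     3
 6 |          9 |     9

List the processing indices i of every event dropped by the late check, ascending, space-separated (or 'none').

2 3

i=0 t=0 v=5: → [0,3); WM=−∞
i=1 t=9 v=6: → [9,12); WM=7
i=2 t=1 v=6: DROP (t<7-2); WM=7
i=3 t=0 v=9: DROP (t<7-2); WM=7
i=4 t=10 v=5: → [9,13); WM=7
i=5 t=11 v=3: → [9,14); WM=9
i=6 t=9 v=9: → [9,14); WM=9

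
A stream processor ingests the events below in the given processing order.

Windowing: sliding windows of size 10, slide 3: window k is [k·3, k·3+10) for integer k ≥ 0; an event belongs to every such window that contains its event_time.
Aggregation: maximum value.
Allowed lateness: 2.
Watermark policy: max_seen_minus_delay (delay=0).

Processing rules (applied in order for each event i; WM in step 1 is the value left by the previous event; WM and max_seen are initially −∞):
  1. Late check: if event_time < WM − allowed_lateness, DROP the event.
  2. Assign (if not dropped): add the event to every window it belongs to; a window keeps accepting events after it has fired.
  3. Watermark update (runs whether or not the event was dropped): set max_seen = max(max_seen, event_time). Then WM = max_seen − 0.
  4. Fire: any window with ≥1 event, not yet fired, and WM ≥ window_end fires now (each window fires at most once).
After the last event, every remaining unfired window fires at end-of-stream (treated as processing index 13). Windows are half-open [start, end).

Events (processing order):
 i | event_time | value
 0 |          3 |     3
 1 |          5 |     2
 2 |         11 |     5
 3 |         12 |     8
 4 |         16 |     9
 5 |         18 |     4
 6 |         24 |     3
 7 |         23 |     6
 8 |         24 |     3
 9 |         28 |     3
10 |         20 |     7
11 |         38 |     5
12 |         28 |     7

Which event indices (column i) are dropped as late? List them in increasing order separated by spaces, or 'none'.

i=0 t=3 v=3: → [3,13),[0,10); WM=3
i=1 t=5 v=2: → [3,13),[0,10); WM=5
i=2 t=11 v=5: → [9,19),[6,16),[3,13); WM=11; [0,10) fires=3
i=3 t=12 v=8: → [12,22),[9,19),[6,16),[3,13); WM=12
i=4 t=16 v=9: → [15,25),[12,22),[9,19); WM=16; [3,13) fires=8 [6,16) fires=8
i=5 t=18 v=4: → [18,28),[15,25),[12,22),[9,19); WM=18
i=6 t=24 v=3: → [24,34),[21,31),[18,28),[15,25); WM=24; [9,19) fires=9 [12,22) fires=9
i=7 t=23 v=6: → [21,31),[18,28),[15,25); WM=24
i=8 t=24 v=3: → [24,34),[21,31),[18,28),[15,25); WM=24
i=9 t=28 v=3: → [27,37),[24,34),[21,31); WM=28; [15,25) fires=9 [18,28) fires=6
i=10 t=20 v=7: DROP (t<28-2); WM=28
i=11 t=38 v=5: → [36,46),[33,43),[30,40); WM=38; [21,31) fires=6 [24,34) fires=3 [27,37) fires=3
i=12 t=28 v=7: DROP (t<38-2); WM=38

10 12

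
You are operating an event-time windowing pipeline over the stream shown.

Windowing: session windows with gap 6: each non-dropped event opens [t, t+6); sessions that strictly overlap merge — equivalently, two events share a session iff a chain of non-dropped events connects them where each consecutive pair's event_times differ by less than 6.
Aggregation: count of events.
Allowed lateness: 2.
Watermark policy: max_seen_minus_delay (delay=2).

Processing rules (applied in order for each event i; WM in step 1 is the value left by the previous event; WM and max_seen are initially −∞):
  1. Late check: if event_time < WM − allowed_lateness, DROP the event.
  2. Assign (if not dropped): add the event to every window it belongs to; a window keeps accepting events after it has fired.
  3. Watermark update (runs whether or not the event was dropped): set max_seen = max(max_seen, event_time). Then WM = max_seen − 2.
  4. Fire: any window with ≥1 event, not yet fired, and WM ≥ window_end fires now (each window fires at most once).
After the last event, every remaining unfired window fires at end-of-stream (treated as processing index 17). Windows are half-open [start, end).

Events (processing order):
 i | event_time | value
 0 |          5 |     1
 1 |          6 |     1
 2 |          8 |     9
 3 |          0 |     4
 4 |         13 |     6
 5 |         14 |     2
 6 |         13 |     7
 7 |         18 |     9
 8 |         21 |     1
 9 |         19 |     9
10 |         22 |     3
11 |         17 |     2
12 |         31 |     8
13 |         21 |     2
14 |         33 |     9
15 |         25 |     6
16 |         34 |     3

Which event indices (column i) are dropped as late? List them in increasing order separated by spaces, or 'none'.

i=0 t=5 v=1: → [5,11); WM=3
i=1 t=6 v=1: → [5,12); WM=4
i=2 t=8 v=9: → [5,14); WM=6
i=3 t=0 v=4: DROP (t<6-2); WM=6
i=4 t=13 v=6: → [5,19); WM=11
i=5 t=14 v=2: → [5,20); WM=12
i=6 t=13 v=7: → [5,20); WM=12
i=7 t=18 v=9: → [5,24); WM=16
i=8 t=21 v=1: → [5,27); WM=19
i=9 t=19 v=9: → [5,27); WM=19
i=10 t=22 v=3: → [5,28); WM=20
i=11 t=17 v=2: DROP (t<20-2); WM=20
i=12 t=31 v=8: → [31,37); WM=29
i=13 t=21 v=2: DROP (t<29-2); WM=29
i=14 t=33 v=9: → [31,39); WM=31
i=15 t=25 v=6: DROP (t<31-2); WM=31
i=16 t=34 v=3: → [31,40); WM=32

3 11 13 15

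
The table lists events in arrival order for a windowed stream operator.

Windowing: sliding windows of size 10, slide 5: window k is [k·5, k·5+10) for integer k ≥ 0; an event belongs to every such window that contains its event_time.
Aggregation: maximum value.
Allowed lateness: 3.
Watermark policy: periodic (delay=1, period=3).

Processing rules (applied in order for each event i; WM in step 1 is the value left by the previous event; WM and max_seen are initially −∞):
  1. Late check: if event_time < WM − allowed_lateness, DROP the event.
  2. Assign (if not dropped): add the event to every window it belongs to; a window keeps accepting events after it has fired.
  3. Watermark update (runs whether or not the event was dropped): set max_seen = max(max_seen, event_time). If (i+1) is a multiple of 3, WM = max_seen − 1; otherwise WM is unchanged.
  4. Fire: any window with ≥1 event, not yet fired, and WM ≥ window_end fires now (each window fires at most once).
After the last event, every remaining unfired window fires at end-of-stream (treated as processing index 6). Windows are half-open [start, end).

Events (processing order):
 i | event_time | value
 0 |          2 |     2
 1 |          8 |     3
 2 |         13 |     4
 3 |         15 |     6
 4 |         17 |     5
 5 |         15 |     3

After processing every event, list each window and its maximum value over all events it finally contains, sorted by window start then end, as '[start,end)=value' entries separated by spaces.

[0,10)=3 [5,15)=4 [10,20)=6 [15,25)=6

i=0 t=2 v=2: → [0,10); WM=−∞
i=1 t=8 v=3: → [5,15),[0,10); WM=−∞
i=2 t=13 v=4: → [10,20),[5,15); WM=12; [0,10) fires=3
i=3 t=15 v=6: → [15,25),[10,20); WM=12
i=4 t=17 v=5: → [15,25),[10,20); WM=12
i=5 t=15 v=3: → [15,25),[10,20); WM=16; [5,15) fires=4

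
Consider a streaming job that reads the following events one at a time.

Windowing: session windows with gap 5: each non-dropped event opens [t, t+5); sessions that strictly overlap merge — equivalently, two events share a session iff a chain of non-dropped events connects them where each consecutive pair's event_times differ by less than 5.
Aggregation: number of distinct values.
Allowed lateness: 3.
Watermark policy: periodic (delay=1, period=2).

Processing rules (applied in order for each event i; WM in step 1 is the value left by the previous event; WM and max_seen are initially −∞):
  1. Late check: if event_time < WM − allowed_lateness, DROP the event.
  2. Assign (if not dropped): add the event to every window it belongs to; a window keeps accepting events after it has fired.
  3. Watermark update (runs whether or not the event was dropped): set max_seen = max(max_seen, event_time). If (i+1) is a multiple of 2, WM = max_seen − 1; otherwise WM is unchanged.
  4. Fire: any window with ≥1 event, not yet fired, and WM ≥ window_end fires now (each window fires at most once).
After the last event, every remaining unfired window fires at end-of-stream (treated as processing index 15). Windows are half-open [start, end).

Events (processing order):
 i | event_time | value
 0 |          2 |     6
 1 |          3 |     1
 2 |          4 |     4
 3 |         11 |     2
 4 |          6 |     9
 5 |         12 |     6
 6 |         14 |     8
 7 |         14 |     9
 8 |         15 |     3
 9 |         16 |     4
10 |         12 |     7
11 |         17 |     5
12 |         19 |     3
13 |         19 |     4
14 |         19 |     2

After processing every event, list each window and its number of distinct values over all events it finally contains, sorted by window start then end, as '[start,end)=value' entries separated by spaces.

[2,9)=3 [11,24)=8

i=0 t=2 v=6: → [2,7); WM=−∞
i=1 t=3 v=1: → [2,8); WM=2
i=2 t=4 v=4: → [2,9); WM=2
i=3 t=11 v=2: → [11,16); WM=10
i=4 t=6 v=9: DROP (t<10-3); WM=10
i=5 t=12 v=6: → [11,17); WM=11
i=6 t=14 v=8: → [11,19); WM=11
i=7 t=14 v=9: → [11,19); WM=13
i=8 t=15 v=3: → [11,20); WM=13
i=9 t=16 v=4: → [11,21); WM=15
i=10 t=12 v=7: → [11,21); WM=15
i=11 t=17 v=5: → [11,22); WM=16
i=12 t=19 v=3: → [11,24); WM=16
i=13 t=19 v=4: → [11,24); WM=18
i=14 t=19 v=2: → [11,24); WM=18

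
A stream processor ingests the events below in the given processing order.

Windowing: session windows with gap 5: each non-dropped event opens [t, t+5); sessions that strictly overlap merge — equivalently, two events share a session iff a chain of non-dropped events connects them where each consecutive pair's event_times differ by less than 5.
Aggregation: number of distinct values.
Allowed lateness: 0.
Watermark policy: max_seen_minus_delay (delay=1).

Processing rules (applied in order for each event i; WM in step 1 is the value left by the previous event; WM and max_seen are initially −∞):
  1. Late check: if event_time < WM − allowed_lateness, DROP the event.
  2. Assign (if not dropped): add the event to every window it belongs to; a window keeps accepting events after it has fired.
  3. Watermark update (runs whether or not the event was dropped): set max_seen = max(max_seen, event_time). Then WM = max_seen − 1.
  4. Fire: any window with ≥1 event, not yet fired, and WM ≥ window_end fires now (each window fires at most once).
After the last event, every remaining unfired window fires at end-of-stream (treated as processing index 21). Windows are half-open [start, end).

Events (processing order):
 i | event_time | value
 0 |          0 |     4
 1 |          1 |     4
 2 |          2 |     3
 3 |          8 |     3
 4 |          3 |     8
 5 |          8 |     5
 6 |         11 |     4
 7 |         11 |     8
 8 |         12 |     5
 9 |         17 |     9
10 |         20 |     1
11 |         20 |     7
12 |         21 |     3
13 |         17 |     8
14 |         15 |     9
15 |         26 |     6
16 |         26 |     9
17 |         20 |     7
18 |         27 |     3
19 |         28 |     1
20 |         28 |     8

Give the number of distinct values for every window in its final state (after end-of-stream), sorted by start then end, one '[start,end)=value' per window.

[0,7)=2 [8,17)=4 [17,26)=4 [26,33)=5

i=0 t=0 v=4: → [0,5); WM=-1
i=1 t=1 v=4: → [0,6); WM=0
i=2 t=2 v=3: → [0,7); WM=1
i=3 t=8 v=3: → [8,13); WM=7
i=4 t=3 v=8: DROP (t<7-0); WM=7
i=5 t=8 v=5: → [8,13); WM=7
i=6 t=11 v=4: → [8,16); WM=10
i=7 t=11 v=8: → [8,16); WM=10
i=8 t=12 v=5: → [8,17); WM=11
i=9 t=17 v=9: → [17,22); WM=16
i=10 t=20 v=1: → [17,25); WM=19
i=11 t=20 v=7: → [17,25); WM=19
i=12 t=21 v=3: → [17,26); WM=20
i=13 t=17 v=8: DROP (t<20-0); WM=20
i=14 t=15 v=9: DROP (t<20-0); WM=20
i=15 t=26 v=6: → [26,31); WM=25
i=16 t=26 v=9: → [26,31); WM=25
i=17 t=20 v=7: DROP (t<25-0); WM=25
i=18 t=27 v=3: → [26,32); WM=26
i=19 t=28 v=1: → [26,33); WM=27
i=20 t=28 v=8: → [26,33); WM=27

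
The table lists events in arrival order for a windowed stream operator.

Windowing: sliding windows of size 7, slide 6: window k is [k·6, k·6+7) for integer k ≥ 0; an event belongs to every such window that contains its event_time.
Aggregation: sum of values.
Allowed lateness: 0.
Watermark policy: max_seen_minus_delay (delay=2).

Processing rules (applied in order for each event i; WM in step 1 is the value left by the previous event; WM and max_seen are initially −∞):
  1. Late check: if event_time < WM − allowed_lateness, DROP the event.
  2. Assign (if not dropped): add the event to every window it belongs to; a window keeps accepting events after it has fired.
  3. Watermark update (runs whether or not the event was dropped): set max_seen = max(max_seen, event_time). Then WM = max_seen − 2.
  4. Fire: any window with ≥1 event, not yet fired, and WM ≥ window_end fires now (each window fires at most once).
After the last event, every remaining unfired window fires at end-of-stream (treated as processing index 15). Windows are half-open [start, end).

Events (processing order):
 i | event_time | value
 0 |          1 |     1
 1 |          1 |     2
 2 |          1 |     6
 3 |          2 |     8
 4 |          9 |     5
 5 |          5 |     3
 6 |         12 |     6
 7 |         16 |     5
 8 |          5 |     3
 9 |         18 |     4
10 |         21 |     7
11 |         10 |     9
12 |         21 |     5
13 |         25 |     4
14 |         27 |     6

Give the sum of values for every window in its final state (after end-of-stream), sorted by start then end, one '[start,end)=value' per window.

i=0 t=1 v=1: → [0,7); WM=-1
i=1 t=1 v=2: → [0,7); WM=-1
i=2 t=1 v=6: → [0,7); WM=-1
i=3 t=2 v=8: → [0,7); WM=0
i=4 t=9 v=5: → [6,13); WM=7; [0,7) fires=17
i=5 t=5 v=3: DROP (t<7-0); WM=7
i=6 t=12 v=6: → [12,19),[6,13); WM=10
i=7 t=16 v=5: → [12,19); WM=14; [6,13) fires=11
i=8 t=5 v=3: DROP (t<14-0); WM=14
i=9 t=18 v=4: → [18,25),[12,19); WM=16
i=10 t=21 v=7: → [18,25); WM=19; [12,19) fires=15
i=11 t=10 v=9: DROP (t<19-0); WM=19
i=12 t=21 v=5: → [18,25); WM=19
i=13 t=25 v=4: → [24,31); WM=23
i=14 t=27 v=6: → [24,31); WM=25; [18,25) fires=16

[0,7)=17 [6,13)=11 [12,19)=15 [18,25)=16 [24,31)=10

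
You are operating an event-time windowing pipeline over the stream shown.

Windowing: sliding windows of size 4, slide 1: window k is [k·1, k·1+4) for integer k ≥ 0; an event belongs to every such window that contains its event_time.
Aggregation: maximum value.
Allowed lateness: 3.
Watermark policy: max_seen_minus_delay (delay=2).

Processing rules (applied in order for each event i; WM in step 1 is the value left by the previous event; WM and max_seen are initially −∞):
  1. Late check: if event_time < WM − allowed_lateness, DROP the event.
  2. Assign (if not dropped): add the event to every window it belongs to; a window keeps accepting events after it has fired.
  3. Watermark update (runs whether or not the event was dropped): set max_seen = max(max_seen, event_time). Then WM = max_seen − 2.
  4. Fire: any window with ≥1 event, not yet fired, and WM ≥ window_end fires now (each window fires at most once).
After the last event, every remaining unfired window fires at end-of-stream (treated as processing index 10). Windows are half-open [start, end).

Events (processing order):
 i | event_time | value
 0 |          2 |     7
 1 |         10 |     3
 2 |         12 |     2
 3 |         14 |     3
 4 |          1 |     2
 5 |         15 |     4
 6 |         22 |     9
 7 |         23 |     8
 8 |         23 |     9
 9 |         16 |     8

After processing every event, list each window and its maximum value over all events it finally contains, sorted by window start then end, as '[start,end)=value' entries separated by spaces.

[0,4)=7 [1,5)=7 [2,6)=7 [7,11)=3 [8,12)=3 [9,13)=3 [10,14)=3 [11,15)=3 [12,16)=4 [13,17)=4 [14,18)=4 [15,19)=4 [19,23)=9 [20,24)=9 [21,25)=9 [22,26)=9 [23,27)=9

i=0 t=2 v=7: → [2,6),[1,5),[0,4); WM=0
i=1 t=10 v=3: → [10,14),[9,13),[8,12),[7,11); WM=8; [0,4) fires=7 [1,5) fires=7 [2,6) fires=7
i=2 t=12 v=2: → [12,16),[11,15),[10,14),[9,13); WM=10
i=3 t=14 v=3: → [14,18),[13,17),[12,16),[11,15); WM=12; [7,11) fires=3 [8,12) fires=3
i=4 t=1 v=2: DROP (t<12-3); WM=12
i=5 t=15 v=4: → [15,19),[14,18),[13,17),[12,16); WM=13; [9,13) fires=3
i=6 t=22 v=9: → [22,26),[21,25),[20,24),[19,23); WM=20; [10,14) fires=3 [11,15) fires=3 [12,16) fires=4 [13,17) fires=4 [14,18) fires=4 [15,19) fires=4
i=7 t=23 v=8: → [23,27),[22,26),[21,25),[20,24); WM=21
i=8 t=23 v=9: → [23,27),[22,26),[21,25),[20,24); WM=21
i=9 t=16 v=8: DROP (t<21-3); WM=21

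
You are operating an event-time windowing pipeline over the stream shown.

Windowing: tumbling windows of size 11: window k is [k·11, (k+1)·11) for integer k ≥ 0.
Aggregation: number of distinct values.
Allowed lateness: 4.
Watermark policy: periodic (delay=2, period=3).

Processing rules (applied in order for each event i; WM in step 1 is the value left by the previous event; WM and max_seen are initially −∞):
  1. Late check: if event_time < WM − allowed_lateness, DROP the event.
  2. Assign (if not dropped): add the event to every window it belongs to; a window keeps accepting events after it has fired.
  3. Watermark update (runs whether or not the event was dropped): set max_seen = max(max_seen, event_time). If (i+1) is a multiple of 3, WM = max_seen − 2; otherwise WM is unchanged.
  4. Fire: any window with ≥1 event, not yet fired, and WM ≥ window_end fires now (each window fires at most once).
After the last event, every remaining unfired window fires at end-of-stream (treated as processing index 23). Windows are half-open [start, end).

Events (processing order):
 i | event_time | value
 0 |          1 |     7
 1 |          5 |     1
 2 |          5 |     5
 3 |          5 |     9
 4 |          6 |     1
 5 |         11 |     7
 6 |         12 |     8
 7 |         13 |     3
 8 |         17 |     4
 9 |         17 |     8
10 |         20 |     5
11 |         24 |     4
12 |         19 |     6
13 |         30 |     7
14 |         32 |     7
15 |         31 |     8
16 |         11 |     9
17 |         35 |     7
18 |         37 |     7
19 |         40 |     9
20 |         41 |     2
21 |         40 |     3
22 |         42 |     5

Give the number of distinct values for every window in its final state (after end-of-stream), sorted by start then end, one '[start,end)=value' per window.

[0,11)=4 [11,22)=6 [22,33)=3 [33,44)=5

i=0 t=1 v=7: → [0,11); WM=−∞
i=1 t=5 v=1: → [0,11); WM=−∞
i=2 t=5 v=5: → [0,11); WM=3
i=3 t=5 v=9: → [0,11); WM=3
i=4 t=6 v=1: → [0,11); WM=3
i=5 t=11 v=7: → [11,22); WM=9
i=6 t=12 v=8: → [11,22); WM=9
i=7 t=13 v=3: → [11,22); WM=9
i=8 t=17 v=4: → [11,22); WM=15; [0,11) fires=4
i=9 t=17 v=8: → [11,22); WM=15
i=10 t=20 v=5: → [11,22); WM=15
i=11 t=24 v=4: → [22,33); WM=22; [11,22) fires=5
i=12 t=19 v=6: → [11,22); WM=22
i=13 t=30 v=7: → [22,33); WM=22
i=14 t=32 v=7: → [22,33); WM=30
i=15 t=31 v=8: → [22,33); WM=30
i=16 t=11 v=9: DROP (t<30-4); WM=30
i=17 t=35 v=7: → [33,44); WM=33; [22,33) fires=3
i=18 t=37 v=7: → [33,44); WM=33
i=19 t=40 v=9: → [33,44); WM=33
i=20 t=41 v=2: → [33,44); WM=39
i=21 t=40 v=3: → [33,44); WM=39
i=22 t=42 v=5: → [33,44); WM=39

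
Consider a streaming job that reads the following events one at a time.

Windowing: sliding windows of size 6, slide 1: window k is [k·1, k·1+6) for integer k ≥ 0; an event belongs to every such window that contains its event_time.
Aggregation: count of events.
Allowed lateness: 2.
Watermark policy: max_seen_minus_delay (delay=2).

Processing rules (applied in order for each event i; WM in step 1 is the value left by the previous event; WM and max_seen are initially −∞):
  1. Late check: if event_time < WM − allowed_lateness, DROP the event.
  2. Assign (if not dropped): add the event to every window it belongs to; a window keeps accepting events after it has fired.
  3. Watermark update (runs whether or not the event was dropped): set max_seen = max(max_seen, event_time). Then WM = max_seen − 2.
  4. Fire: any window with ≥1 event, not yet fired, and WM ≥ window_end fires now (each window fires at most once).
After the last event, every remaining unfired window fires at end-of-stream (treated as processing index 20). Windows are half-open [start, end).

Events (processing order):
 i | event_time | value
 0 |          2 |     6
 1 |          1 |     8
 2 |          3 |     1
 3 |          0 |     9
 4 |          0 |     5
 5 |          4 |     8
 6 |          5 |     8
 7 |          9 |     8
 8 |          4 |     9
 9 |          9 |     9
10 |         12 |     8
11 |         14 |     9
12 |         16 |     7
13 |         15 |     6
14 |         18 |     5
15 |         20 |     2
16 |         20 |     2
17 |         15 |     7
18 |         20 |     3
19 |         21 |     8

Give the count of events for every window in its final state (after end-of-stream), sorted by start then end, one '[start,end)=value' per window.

i=0 t=2 v=6: → [2,8),[1,7),[0,6); WM=0
i=1 t=1 v=8: → [1,7),[0,6); WM=0
i=2 t=3 v=1: → [3,9),[2,8),[1,7),[0,6); WM=1
i=3 t=0 v=9: → [0,6); WM=1
i=4 t=0 v=5: → [0,6); WM=1
i=5 t=4 v=8: → [4,10),[3,9),[2,8),[1,7),[0,6); WM=2
i=6 t=5 v=8: → [5,11),[4,10),[3,9),[2,8),[1,7),[0,6); WM=3
i=7 t=9 v=8: → [9,15),[8,14),[7,13),[6,12),[5,11),[4,10); WM=7; [0,6) fires=7 [1,7) fires=5
i=8 t=4 v=9: DROP (t<7-2); WM=7
i=9 t=9 v=9: → [9,15),[8,14),[7,13),[6,12),[5,11),[4,10); WM=7
i=10 t=12 v=8: → [12,18),[11,17),[10,16),[9,15),[8,14),[7,13); WM=10; [2,8) fires=4 [3,9) fires=3 [4,10) fires=4
i=11 t=14 v=9: → [14,20),[13,19),[12,18),[11,17),[10,16),[9,15); WM=12; [5,11) fires=3 [6,12) fires=2
i=12 t=16 v=7: → [16,22),[15,21),[14,20),[13,19),[12,18),[11,17); WM=14; [7,13) fires=3 [8,14) fires=3
i=13 t=15 v=6: → [15,21),[14,20),[13,19),[12,18),[11,17),[10,16); WM=14
i=14 t=18 v=5: → [18,24),[17,23),[16,22),[15,21),[14,20),[13,19); WM=16; [9,15) fires=4 [10,16) fires=3
i=15 t=20 v=2: → [20,26),[19,25),[18,24),[17,23),[16,22),[15,21); WM=18; [11,17) fires=4 [12,18) fires=4
i=16 t=20 v=2: → [20,26),[19,25),[18,24),[17,23),[16,22),[15,21); WM=18
i=17 t=15 v=7: DROP (t<18-2); WM=18
i=18 t=20 v=3: → [20,26),[19,25),[18,24),[17,23),[16,22),[15,21); WM=18
i=19 t=21 v=8: → [21,27),[20,26),[19,25),[18,24),[17,23),[16,22); WM=19; [13,19) fires=4

[0,6)=7 [1,7)=5 [2,8)=4 [3,9)=3 [4,10)=4 [5,11)=3 [6,12)=2 [7,13)=3 [8,14)=3 [9,15)=4 [10,16)=3 [11,17)=4 [12,18)=4 [13,19)=4 [14,20)=4 [15,21)=6 [16,22)=6 [17,23)=5 [18,24)=5 [19,25)=4 [20,26)=4 [21,27)=1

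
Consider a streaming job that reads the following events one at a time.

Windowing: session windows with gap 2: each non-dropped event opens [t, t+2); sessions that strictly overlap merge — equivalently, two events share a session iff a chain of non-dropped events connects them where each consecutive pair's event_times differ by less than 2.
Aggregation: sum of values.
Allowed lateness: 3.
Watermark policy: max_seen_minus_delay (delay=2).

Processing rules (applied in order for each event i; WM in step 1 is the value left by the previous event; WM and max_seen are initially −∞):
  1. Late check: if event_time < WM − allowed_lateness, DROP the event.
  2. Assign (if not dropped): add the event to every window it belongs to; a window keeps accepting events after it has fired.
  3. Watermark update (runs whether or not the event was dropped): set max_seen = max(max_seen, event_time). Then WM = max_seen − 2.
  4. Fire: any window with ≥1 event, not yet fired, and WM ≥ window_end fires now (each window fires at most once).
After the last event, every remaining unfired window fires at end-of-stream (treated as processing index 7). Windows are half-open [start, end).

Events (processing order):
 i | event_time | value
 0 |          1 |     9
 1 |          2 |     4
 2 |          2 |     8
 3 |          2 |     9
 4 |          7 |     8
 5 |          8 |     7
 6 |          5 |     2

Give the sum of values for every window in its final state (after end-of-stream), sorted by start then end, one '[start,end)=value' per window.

[1,4)=30 [5,7)=2 [7,10)=15

i=0 t=1 v=9: → [1,3); WM=-1
i=1 t=2 v=4: → [1,4); WM=0
i=2 t=2 v=8: → [1,4); WM=0
i=3 t=2 v=9: → [1,4); WM=0
i=4 t=7 v=8: → [7,9); WM=5
i=5 t=8 v=7: → [7,10); WM=6
i=6 t=5 v=2: → [5,7); WM=6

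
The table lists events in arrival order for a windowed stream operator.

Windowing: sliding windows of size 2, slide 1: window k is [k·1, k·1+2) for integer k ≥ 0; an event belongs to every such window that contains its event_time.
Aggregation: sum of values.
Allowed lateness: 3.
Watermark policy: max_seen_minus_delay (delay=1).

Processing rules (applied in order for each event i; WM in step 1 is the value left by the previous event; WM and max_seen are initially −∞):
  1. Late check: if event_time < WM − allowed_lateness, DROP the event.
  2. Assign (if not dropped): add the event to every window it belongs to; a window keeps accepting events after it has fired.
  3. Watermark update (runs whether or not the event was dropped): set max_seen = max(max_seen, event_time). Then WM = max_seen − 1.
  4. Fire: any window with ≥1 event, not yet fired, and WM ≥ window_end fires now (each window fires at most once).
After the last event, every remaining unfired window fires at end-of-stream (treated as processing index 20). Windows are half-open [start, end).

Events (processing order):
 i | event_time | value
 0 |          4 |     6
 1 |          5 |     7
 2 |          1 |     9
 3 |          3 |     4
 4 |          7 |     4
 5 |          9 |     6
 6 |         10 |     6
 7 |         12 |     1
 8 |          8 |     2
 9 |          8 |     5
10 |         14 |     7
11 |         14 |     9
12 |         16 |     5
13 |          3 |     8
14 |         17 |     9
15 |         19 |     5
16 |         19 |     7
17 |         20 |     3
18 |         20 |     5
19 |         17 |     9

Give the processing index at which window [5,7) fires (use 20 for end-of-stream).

5

i=0 t=4 v=6: → [4,6),[3,5); WM=3
i=1 t=5 v=7: → [5,7),[4,6); WM=4
i=2 t=1 v=9: → [1,3),[0,2); WM=4; [0,2) fires=9 [1,3) fires=9
i=3 t=3 v=4: → [3,5),[2,4); WM=4; [2,4) fires=4
i=4 t=7 v=4: → [7,9),[6,8); WM=6; [3,5) fires=10 [4,6) fires=13
i=5 t=9 v=6: → [9,11),[8,10); WM=8; [5,7) fires=7 [6,8) fires=4
i=6 t=10 v=6: → [10,12),[9,11); WM=9; [7,9) fires=4
i=7 t=12 v=1: → [12,14),[11,13); WM=11; [8,10) fires=6 [9,11) fires=12
i=8 t=8 v=2: → [8,10),[7,9); WM=11
i=9 t=8 v=5: → [8,10),[7,9); WM=11
i=10 t=14 v=7: → [14,16),[13,15); WM=13; [10,12) fires=6 [11,13) fires=1
i=11 t=14 v=9: → [14,16),[13,15); WM=13
i=12 t=16 v=5: → [16,18),[15,17); WM=15; [12,14) fires=1 [13,15) fires=16
i=13 t=3 v=8: DROP (t<15-3); WM=15
i=14 t=17 v=9: → [17,19),[16,18); WM=16; [14,16) fires=16
i=15 t=19 v=5: → [19,21),[18,20); WM=18; [15,17) fires=5 [16,18) fires=14
i=16 t=19 v=7: → [19,21),[18,20); WM=18
i=17 t=20 v=3: → [20,22),[19,21); WM=19; [17,19) fires=9
i=18 t=20 v=5: → [20,22),[19,21); WM=19
i=19 t=17 v=9: → [17,19),[16,18); WM=19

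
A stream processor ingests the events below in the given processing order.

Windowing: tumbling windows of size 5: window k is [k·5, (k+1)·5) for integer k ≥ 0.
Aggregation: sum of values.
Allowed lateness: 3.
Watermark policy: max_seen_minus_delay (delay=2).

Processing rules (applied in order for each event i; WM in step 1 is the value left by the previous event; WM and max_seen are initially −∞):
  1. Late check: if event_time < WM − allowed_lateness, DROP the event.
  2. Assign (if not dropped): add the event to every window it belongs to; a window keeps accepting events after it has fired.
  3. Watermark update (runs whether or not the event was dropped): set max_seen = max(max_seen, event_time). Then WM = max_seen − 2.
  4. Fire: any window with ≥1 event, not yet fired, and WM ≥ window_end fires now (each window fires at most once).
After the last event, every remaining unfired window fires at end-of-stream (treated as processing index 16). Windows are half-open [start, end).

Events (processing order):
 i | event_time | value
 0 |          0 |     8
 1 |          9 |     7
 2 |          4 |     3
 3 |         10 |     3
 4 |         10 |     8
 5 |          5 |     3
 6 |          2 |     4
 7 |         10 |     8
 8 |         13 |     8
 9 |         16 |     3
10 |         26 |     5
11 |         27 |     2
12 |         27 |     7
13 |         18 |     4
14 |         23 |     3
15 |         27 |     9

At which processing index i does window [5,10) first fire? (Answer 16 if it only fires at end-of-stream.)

i=0 t=0 v=8: → [0,5); WM=-2
i=1 t=9 v=7: → [5,10); WM=7; [0,5) fires=8
i=2 t=4 v=3: → [0,5); WM=7
i=3 t=10 v=3: → [10,15); WM=8
i=4 t=10 v=8: → [10,15); WM=8
i=5 t=5 v=3: → [5,10); WM=8
i=6 t=2 v=4: DROP (t<8-3); WM=8
i=7 t=10 v=8: → [10,15); WM=8
i=8 t=13 v=8: → [10,15); WM=11; [5,10) fires=10
i=9 t=16 v=3: → [15,20); WM=14
i=10 t=26 v=5: → [25,30); WM=24; [10,15) fires=27 [15,20) fires=3
i=11 t=27 v=2: → [25,30); WM=25
i=12 t=27 v=7: → [25,30); WM=25
i=13 t=18 v=4: DROP (t<25-3); WM=25
i=14 t=23 v=3: → [20,25); WM=25; [20,25) fires=3
i=15 t=27 v=9: → [25,30); WM=25

8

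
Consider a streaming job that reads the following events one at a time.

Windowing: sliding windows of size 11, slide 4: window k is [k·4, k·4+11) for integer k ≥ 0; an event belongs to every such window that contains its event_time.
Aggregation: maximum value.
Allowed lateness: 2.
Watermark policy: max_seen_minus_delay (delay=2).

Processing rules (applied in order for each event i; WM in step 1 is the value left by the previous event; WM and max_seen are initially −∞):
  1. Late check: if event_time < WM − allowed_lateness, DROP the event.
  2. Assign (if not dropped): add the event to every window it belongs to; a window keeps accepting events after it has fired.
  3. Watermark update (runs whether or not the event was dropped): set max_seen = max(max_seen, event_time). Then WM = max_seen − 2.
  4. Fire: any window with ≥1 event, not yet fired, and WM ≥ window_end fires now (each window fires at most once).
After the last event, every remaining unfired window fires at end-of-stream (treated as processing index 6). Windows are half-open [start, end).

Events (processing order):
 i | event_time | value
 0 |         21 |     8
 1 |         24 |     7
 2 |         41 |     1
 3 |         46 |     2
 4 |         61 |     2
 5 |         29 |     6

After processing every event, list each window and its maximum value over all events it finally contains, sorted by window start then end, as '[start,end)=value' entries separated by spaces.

[12,23)=8 [16,27)=8 [20,31)=8 [24,35)=7 [32,43)=1 [36,47)=2 [40,51)=2 [44,55)=2 [52,63)=2 [56,67)=2 [60,71)=2

i=0 t=21 v=8: → [20,31),[16,27),[12,23); WM=19
i=1 t=24 v=7: → [24,35),[20,31),[16,27); WM=22
i=2 t=41 v=1: → [40,51),[36,47),[32,43); WM=39; [12,23) fires=8 [16,27) fires=8 [20,31) fires=8 [24,35) fires=7
i=3 t=46 v=2: → [44,55),[40,51),[36,47); WM=44; [32,43) fires=1
i=4 t=61 v=2: → [60,71),[56,67),[52,63); WM=59; [36,47) fires=2 [40,51) fires=2 [44,55) fires=2
i=5 t=29 v=6: DROP (t<59-2); WM=59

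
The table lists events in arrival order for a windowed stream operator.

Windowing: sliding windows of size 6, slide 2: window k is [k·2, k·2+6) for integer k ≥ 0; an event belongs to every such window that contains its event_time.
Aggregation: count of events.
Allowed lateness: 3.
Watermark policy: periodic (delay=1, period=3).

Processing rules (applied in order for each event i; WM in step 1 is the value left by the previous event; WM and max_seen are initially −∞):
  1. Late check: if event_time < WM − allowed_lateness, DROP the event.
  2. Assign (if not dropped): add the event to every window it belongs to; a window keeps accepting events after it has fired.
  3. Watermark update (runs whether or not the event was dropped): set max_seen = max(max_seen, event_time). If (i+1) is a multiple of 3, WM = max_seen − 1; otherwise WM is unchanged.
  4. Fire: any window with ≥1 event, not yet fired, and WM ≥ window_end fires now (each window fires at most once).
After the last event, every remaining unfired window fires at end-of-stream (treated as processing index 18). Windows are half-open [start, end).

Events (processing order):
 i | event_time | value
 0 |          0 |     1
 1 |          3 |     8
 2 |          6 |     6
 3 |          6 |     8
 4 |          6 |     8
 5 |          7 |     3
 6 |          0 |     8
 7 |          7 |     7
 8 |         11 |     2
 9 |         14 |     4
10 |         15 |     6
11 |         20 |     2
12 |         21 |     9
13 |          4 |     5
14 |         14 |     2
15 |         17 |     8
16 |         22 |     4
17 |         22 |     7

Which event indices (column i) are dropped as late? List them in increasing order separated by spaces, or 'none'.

i=0 t=0 v=1: → [0,6); WM=−∞
i=1 t=3 v=8: → [2,8),[0,6); WM=−∞
i=2 t=6 v=6: → [6,12),[4,10),[2,8); WM=5
i=3 t=6 v=8: → [6,12),[4,10),[2,8); WM=5
i=4 t=6 v=8: → [6,12),[4,10),[2,8); WM=5
i=5 t=7 v=3: → [6,12),[4,10),[2,8); WM=6; [0,6) fires=2
i=6 t=0 v=8: DROP (t<6-3); WM=6
i=7 t=7 v=7: → [6,12),[4,10),[2,8); WM=6
i=8 t=11 v=2: → [10,16),[8,14),[6,12); WM=10; [2,8) fires=6 [4,10) fires=5
i=9 t=14 v=4: → [14,20),[12,18),[10,16); WM=10
i=10 t=15 v=6: → [14,20),[12,18),[10,16); WM=10
i=11 t=20 v=2: → [20,26),[18,24),[16,22); WM=19; [6,12) fires=6 [8,14) fires=1 [10,16) fires=3 [12,18) fires=2
i=12 t=21 v=9: → [20,26),[18,24),[16,22); WM=19
i=13 t=4 v=5: DROP (t<19-3); WM=19
i=14 t=14 v=2: DROP (t<19-3); WM=20; [14,20) fires=2
i=15 t=17 v=8: → [16,22),[14,20),[12,18); WM=20
i=16 t=22 v=4: → [22,28),[20,26),[18,24); WM=20
i=17 t=22 v=7: → [22,28),[20,26),[18,24); WM=21

6 13 14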